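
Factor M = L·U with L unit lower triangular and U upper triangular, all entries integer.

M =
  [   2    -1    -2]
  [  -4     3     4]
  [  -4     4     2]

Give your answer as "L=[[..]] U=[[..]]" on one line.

  row1 -= -2·row0 → [0,1,0]
  row2 -= -2·row0 → [0,2,-2]
  row2 -= 2·row1 → [0,0,-2]

L=[[1,0,0],[-2,1,0],[-2,2,1]] U=[[2,-1,-2],[0,1,0],[0,0,-2]]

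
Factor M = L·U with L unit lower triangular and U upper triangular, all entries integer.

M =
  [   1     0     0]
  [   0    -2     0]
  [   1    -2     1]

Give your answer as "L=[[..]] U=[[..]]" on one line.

L=[[1,0,0],[0,1,0],[1,1,1]] U=[[1,0,0],[0,-2,0],[0,0,1]]

  r1 -= 0·r0 → [0,-2,0]
  r2 -= 1·r0 → [0,-2,1]
  r2 -= 1·r1 → [0,0,1]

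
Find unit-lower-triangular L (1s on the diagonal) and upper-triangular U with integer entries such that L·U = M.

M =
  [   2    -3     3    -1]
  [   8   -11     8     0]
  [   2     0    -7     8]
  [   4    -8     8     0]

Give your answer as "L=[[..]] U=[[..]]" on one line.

L=[[1,0,0,0],[4,1,0,0],[1,3,1,0],[2,-2,-3,1]] U=[[2,-3,3,-1],[0,1,-4,4],[0,0,2,-3],[0,0,0,1]]

  r1 -= 4·r0 → [0,1,-4,4]
  r2 -= 1·r0 → [0,3,-10,9]
  r3 -= 2·r0 → [0,-2,2,2]
  r2 -= 3·r1 → [0,0,2,-3]
  r3 -= -2·r1 → [0,0,-6,10]
  r3 -= -3·r2 → [0,0,0,1]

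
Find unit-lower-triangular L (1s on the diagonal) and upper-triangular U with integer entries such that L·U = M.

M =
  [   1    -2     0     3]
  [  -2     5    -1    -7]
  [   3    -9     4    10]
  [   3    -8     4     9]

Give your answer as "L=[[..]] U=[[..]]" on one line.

  row1 -= -2·row0 → [0,1,-1,-1]
  row2 -= 3·row0 → [0,-3,4,1]
  row3 -= 3·row0 → [0,-2,4,0]
  row2 -= -3·row1 → [0,0,1,-2]
  row3 -= -2·row1 → [0,0,2,-2]
  row3 -= 2·row2 → [0,0,0,2]

L=[[1,0,0,0],[-2,1,0,0],[3,-3,1,0],[3,-2,2,1]] U=[[1,-2,0,3],[0,1,-1,-1],[0,0,1,-2],[0,0,0,2]]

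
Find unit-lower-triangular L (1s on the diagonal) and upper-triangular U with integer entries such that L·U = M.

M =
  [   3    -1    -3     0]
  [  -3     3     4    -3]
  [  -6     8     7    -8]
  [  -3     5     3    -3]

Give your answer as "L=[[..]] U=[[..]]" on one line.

L=[[1,0,0,0],[-1,1,0,0],[-2,3,1,0],[-1,2,1,1]] U=[[3,-1,-3,0],[0,2,1,-3],[0,0,-2,1],[0,0,0,2]]

  r1 -= -1·r0 → [0,2,1,-3]
  r2 -= -2·r0 → [0,6,1,-8]
  r3 -= -1·r0 → [0,4,0,-3]
  r2 -= 3·r1 → [0,0,-2,1]
  r3 -= 2·r1 → [0,0,-2,3]
  r3 -= 1·r2 → [0,0,0,2]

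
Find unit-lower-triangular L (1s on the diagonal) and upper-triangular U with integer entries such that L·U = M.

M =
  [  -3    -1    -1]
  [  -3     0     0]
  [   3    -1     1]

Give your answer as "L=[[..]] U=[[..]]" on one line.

  r1 -= 1·r0 → [0,1,1]
  r2 -= -1·r0 → [0,-2,0]
  r2 -= -2·r1 → [0,0,2]

L=[[1,0,0],[1,1,0],[-1,-2,1]] U=[[-3,-1,-1],[0,1,1],[0,0,2]]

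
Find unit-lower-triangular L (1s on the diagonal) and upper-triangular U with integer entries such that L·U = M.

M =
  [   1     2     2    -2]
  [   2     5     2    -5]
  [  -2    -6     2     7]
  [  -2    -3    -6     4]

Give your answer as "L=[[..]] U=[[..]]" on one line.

L=[[1,0,0,0],[2,1,0,0],[-2,-2,1,0],[-2,1,0,1]] U=[[1,2,2,-2],[0,1,-2,-1],[0,0,2,1],[0,0,0,1]]

  row1 -= 2·row0 → [0,1,-2,-1]
  row2 -= -2·row0 → [0,-2,6,3]
  row3 -= -2·row0 → [0,1,-2,0]
  row2 -= -2·row1 → [0,0,2,1]
  row3 -= 1·row1 → [0,0,0,1]
  row3 -= 0·row2 → [0,0,0,1]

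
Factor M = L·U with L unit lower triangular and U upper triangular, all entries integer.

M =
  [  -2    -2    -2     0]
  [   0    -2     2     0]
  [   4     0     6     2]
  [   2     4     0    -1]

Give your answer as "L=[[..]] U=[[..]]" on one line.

L=[[1,0,0,0],[0,1,0,0],[-2,2,1,0],[-1,-1,0,1]] U=[[-2,-2,-2,0],[0,-2,2,0],[0,0,-2,2],[0,0,0,-1]]

  row1 -= 0·row0 → [0,-2,2,0]
  row2 -= -2·row0 → [0,-4,2,2]
  row3 -= -1·row0 → [0,2,-2,-1]
  row2 -= 2·row1 → [0,0,-2,2]
  row3 -= -1·row1 → [0,0,0,-1]
  row3 -= 0·row2 → [0,0,0,-1]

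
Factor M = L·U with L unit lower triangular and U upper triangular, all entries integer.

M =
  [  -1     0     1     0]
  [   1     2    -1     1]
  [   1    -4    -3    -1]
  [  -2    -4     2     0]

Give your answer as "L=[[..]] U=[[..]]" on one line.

  R1 -= -1·R0 → [0,2,0,1]
  R2 -= -1·R0 → [0,-4,-2,-1]
  R3 -= 2·R0 → [0,-4,0,0]
  R2 -= -2·R1 → [0,0,-2,1]
  R3 -= -2·R1 → [0,0,0,2]
  R3 -= 0·R2 → [0,0,0,2]

L=[[1,0,0,0],[-1,1,0,0],[-1,-2,1,0],[2,-2,0,1]] U=[[-1,0,1,0],[0,2,0,1],[0,0,-2,1],[0,0,0,2]]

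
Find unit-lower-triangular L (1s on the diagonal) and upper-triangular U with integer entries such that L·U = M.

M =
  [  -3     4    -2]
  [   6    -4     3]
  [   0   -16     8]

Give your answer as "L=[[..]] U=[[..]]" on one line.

L=[[1,0,0],[-2,1,0],[0,-4,1]] U=[[-3,4,-2],[0,4,-1],[0,0,4]]

  R1 -= -2·R0 → [0,4,-1]
  R2 -= 0·R0 → [0,-16,8]
  R2 -= -4·R1 → [0,0,4]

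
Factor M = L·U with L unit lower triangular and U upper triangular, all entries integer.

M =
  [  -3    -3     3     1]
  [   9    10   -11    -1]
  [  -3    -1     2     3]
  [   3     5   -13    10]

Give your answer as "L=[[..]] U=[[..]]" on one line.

L=[[1,0,0,0],[-3,1,0,0],[1,2,1,0],[-1,2,-2,1]] U=[[-3,-3,3,1],[0,1,-2,2],[0,0,3,-2],[0,0,0,3]]

  row1 -= -3·row0 → [0,1,-2,2]
  row2 -= 1·row0 → [0,2,-1,2]
  row3 -= -1·row0 → [0,2,-10,11]
  row2 -= 2·row1 → [0,0,3,-2]
  row3 -= 2·row1 → [0,0,-6,7]
  row3 -= -2·row2 → [0,0,0,3]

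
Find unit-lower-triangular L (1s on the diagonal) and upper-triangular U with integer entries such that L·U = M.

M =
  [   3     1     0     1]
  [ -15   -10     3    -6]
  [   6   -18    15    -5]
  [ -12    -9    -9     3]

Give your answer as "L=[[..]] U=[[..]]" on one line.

  r1 -= -5·r0 → [0,-5,3,-1]
  r2 -= 2·r0 → [0,-20,15,-7]
  r3 -= -4·r0 → [0,-5,-9,7]
  r2 -= 4·r1 → [0,0,3,-3]
  r3 -= 1·r1 → [0,0,-12,8]
  r3 -= -4·r2 → [0,0,0,-4]

L=[[1,0,0,0],[-5,1,0,0],[2,4,1,0],[-4,1,-4,1]] U=[[3,1,0,1],[0,-5,3,-1],[0,0,3,-3],[0,0,0,-4]]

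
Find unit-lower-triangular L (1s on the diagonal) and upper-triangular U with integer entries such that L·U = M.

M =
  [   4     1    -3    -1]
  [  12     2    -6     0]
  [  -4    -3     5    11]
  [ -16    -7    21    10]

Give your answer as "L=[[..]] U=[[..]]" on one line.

  R1 -= 3·R0 → [0,-1,3,3]
  R2 -= -1·R0 → [0,-2,2,10]
  R3 -= -4·R0 → [0,-3,9,6]
  R2 -= 2·R1 → [0,0,-4,4]
  R3 -= 3·R1 → [0,0,0,-3]
  R3 -= 0·R2 → [0,0,0,-3]

L=[[1,0,0,0],[3,1,0,0],[-1,2,1,0],[-4,3,0,1]] U=[[4,1,-3,-1],[0,-1,3,3],[0,0,-4,4],[0,0,0,-3]]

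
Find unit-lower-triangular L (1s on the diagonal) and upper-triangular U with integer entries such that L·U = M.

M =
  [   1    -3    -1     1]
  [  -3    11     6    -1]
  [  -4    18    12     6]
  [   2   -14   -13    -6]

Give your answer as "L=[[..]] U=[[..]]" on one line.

  row1 -= -3·row0 → [0,2,3,2]
  row2 -= -4·row0 → [0,6,8,10]
  row3 -= 2·row0 → [0,-8,-11,-8]
  row2 -= 3·row1 → [0,0,-1,4]
  row3 -= -4·row1 → [0,0,1,0]
  row3 -= -1·row2 → [0,0,0,4]

L=[[1,0,0,0],[-3,1,0,0],[-4,3,1,0],[2,-4,-1,1]] U=[[1,-3,-1,1],[0,2,3,2],[0,0,-1,4],[0,0,0,4]]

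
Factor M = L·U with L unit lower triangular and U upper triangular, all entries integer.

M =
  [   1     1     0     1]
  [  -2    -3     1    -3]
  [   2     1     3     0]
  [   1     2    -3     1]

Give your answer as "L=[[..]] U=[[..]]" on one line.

  R1 -= -2·R0 → [0,-1,1,-1]
  R2 -= 2·R0 → [0,-1,3,-2]
  R3 -= 1·R0 → [0,1,-3,0]
  R2 -= 1·R1 → [0,0,2,-1]
  R3 -= -1·R1 → [0,0,-2,-1]
  R3 -= -1·R2 → [0,0,0,-2]

L=[[1,0,0,0],[-2,1,0,0],[2,1,1,0],[1,-1,-1,1]] U=[[1,1,0,1],[0,-1,1,-1],[0,0,2,-1],[0,0,0,-2]]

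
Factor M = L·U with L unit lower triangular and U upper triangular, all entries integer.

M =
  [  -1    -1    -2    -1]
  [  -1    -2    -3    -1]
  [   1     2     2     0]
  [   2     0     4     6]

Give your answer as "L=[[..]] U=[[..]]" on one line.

L=[[1,0,0,0],[1,1,0,0],[-1,-1,1,0],[-2,2,-2,1]] U=[[-1,-1,-2,-1],[0,-1,-1,0],[0,0,-1,-1],[0,0,0,2]]

  r1 -= 1·r0 → [0,-1,-1,0]
  r2 -= -1·r0 → [0,1,0,-1]
  r3 -= -2·r0 → [0,-2,0,4]
  r2 -= -1·r1 → [0,0,-1,-1]
  r3 -= 2·r1 → [0,0,2,4]
  r3 -= -2·r2 → [0,0,0,2]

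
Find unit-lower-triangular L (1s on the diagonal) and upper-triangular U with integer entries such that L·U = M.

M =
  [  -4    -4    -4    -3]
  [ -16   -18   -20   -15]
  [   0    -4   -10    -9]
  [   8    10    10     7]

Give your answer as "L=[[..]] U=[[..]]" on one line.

L=[[1,0,0,0],[4,1,0,0],[0,2,1,0],[-2,-1,1,1]] U=[[-4,-4,-4,-3],[0,-2,-4,-3],[0,0,-2,-3],[0,0,0,1]]

  r1 -= 4·r0 → [0,-2,-4,-3]
  r2 -= 0·r0 → [0,-4,-10,-9]
  r3 -= -2·r0 → [0,2,2,1]
  r2 -= 2·r1 → [0,0,-2,-3]
  r3 -= -1·r1 → [0,0,-2,-2]
  r3 -= 1·r2 → [0,0,0,1]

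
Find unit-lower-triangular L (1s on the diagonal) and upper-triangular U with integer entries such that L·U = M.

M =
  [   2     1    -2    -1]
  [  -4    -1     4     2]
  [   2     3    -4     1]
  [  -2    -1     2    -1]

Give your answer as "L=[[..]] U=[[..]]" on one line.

  row1 -= -2·row0 → [0,1,0,0]
  row2 -= 1·row0 → [0,2,-2,2]
  row3 -= -1·row0 → [0,0,0,-2]
  row2 -= 2·row1 → [0,0,-2,2]
  row3 -= 0·row1 → [0,0,0,-2]
  row3 -= 0·row2 → [0,0,0,-2]

L=[[1,0,0,0],[-2,1,0,0],[1,2,1,0],[-1,0,0,1]] U=[[2,1,-2,-1],[0,1,0,0],[0,0,-2,2],[0,0,0,-2]]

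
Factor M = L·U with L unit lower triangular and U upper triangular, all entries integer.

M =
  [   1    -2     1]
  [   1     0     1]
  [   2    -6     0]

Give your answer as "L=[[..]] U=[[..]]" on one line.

  row1 -= 1·row0 → [0,2,0]
  row2 -= 2·row0 → [0,-2,-2]
  row2 -= -1·row1 → [0,0,-2]

L=[[1,0,0],[1,1,0],[2,-1,1]] U=[[1,-2,1],[0,2,0],[0,0,-2]]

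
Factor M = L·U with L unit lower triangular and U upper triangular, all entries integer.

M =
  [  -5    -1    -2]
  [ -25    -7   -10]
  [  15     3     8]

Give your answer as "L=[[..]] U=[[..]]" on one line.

  row1 -= 5·row0 → [0,-2,0]
  row2 -= -3·row0 → [0,0,2]
  row2 -= 0·row1 → [0,0,2]

L=[[1,0,0],[5,1,0],[-3,0,1]] U=[[-5,-1,-2],[0,-2,0],[0,0,2]]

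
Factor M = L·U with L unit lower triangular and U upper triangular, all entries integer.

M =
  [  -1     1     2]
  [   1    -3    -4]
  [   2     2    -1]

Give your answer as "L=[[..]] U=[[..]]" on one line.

L=[[1,0,0],[-1,1,0],[-2,-2,1]] U=[[-1,1,2],[0,-2,-2],[0,0,-1]]

  R1 -= -1·R0 → [0,-2,-2]
  R2 -= -2·R0 → [0,4,3]
  R2 -= -2·R1 → [0,0,-1]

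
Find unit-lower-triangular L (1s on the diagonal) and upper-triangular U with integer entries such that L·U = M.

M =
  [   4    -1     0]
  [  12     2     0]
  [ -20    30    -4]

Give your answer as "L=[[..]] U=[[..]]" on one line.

L=[[1,0,0],[3,1,0],[-5,5,1]] U=[[4,-1,0],[0,5,0],[0,0,-4]]

  row1 -= 3·row0 → [0,5,0]
  row2 -= -5·row0 → [0,25,-4]
  row2 -= 5·row1 → [0,0,-4]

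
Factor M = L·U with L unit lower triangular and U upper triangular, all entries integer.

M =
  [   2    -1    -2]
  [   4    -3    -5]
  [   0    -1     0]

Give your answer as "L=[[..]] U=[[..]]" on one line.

L=[[1,0,0],[2,1,0],[0,1,1]] U=[[2,-1,-2],[0,-1,-1],[0,0,1]]

  row1 -= 2·row0 → [0,-1,-1]
  row2 -= 0·row0 → [0,-1,0]
  row2 -= 1·row1 → [0,0,1]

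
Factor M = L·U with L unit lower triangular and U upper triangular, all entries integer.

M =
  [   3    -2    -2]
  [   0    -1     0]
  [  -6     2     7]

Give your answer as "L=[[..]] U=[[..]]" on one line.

  r1 -= 0·r0 → [0,-1,0]
  r2 -= -2·r0 → [0,-2,3]
  r2 -= 2·r1 → [0,0,3]

L=[[1,0,0],[0,1,0],[-2,2,1]] U=[[3,-2,-2],[0,-1,0],[0,0,3]]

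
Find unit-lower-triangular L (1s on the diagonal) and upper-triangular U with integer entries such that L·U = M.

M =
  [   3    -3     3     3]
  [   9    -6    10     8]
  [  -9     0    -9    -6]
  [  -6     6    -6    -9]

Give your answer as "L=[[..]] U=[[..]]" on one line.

  row1 -= 3·row0 → [0,3,1,-1]
  row2 -= -3·row0 → [0,-9,0,3]
  row3 -= -2·row0 → [0,0,0,-3]
  row2 -= -3·row1 → [0,0,3,0]
  row3 -= 0·row1 → [0,0,0,-3]
  row3 -= 0·row2 → [0,0,0,-3]

L=[[1,0,0,0],[3,1,0,0],[-3,-3,1,0],[-2,0,0,1]] U=[[3,-3,3,3],[0,3,1,-1],[0,0,3,0],[0,0,0,-3]]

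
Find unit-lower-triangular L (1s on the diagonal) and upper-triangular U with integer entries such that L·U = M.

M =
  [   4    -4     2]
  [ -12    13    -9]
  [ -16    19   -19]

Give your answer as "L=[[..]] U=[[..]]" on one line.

  row1 -= -3·row0 → [0,1,-3]
  row2 -= -4·row0 → [0,3,-11]
  row2 -= 3·row1 → [0,0,-2]

L=[[1,0,0],[-3,1,0],[-4,3,1]] U=[[4,-4,2],[0,1,-3],[0,0,-2]]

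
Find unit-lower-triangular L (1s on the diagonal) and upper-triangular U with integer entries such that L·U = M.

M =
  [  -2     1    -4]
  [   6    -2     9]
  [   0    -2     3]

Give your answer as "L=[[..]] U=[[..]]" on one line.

  r1 -= -3·r0 → [0,1,-3]
  r2 -= 0·r0 → [0,-2,3]
  r2 -= -2·r1 → [0,0,-3]

L=[[1,0,0],[-3,1,0],[0,-2,1]] U=[[-2,1,-4],[0,1,-3],[0,0,-3]]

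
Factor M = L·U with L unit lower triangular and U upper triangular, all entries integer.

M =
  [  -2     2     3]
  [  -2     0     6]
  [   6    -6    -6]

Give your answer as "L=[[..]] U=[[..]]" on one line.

L=[[1,0,0],[1,1,0],[-3,0,1]] U=[[-2,2,3],[0,-2,3],[0,0,3]]

  R1 -= 1·R0 → [0,-2,3]
  R2 -= -3·R0 → [0,0,3]
  R2 -= 0·R1 → [0,0,3]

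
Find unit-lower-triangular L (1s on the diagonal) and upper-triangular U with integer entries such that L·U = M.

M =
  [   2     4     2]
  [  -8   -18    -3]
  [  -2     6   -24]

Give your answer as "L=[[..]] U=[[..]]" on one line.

  r1 -= -4·r0 → [0,-2,5]
  r2 -= -1·r0 → [0,10,-22]
  r2 -= -5·r1 → [0,0,3]

L=[[1,0,0],[-4,1,0],[-1,-5,1]] U=[[2,4,2],[0,-2,5],[0,0,3]]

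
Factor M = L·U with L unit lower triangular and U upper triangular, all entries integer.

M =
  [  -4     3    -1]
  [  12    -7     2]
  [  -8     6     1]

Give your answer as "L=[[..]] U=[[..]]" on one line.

L=[[1,0,0],[-3,1,0],[2,0,1]] U=[[-4,3,-1],[0,2,-1],[0,0,3]]

  R1 -= -3·R0 → [0,2,-1]
  R2 -= 2·R0 → [0,0,3]
  R2 -= 0·R1 → [0,0,3]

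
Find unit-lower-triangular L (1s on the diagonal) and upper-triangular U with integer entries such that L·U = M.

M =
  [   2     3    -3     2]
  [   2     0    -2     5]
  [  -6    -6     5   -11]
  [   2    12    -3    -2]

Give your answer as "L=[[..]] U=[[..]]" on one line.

L=[[1,0,0,0],[1,1,0,0],[-3,-1,1,0],[1,-3,-1,1]] U=[[2,3,-3,2],[0,-3,1,3],[0,0,-3,-2],[0,0,0,3]]

  r1 -= 1·r0 → [0,-3,1,3]
  r2 -= -3·r0 → [0,3,-4,-5]
  r3 -= 1·r0 → [0,9,0,-4]
  r2 -= -1·r1 → [0,0,-3,-2]
  r3 -= -3·r1 → [0,0,3,5]
  r3 -= -1·r2 → [0,0,0,3]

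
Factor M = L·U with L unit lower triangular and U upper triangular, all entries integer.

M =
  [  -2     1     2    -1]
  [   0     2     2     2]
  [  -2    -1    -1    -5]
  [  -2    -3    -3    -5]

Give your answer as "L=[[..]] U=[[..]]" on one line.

L=[[1,0,0,0],[0,1,0,0],[1,-1,1,0],[1,-2,1,1]] U=[[-2,1,2,-1],[0,2,2,2],[0,0,-1,-2],[0,0,0,2]]

  row1 -= 0·row0 → [0,2,2,2]
  row2 -= 1·row0 → [0,-2,-3,-4]
  row3 -= 1·row0 → [0,-4,-5,-4]
  row2 -= -1·row1 → [0,0,-1,-2]
  row3 -= -2·row1 → [0,0,-1,0]
  row3 -= 1·row2 → [0,0,0,2]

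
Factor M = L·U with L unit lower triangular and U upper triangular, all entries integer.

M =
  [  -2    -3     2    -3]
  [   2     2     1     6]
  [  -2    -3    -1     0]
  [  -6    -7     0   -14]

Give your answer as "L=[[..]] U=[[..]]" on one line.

  row1 -= -1·row0 → [0,-1,3,3]
  row2 -= 1·row0 → [0,0,-3,3]
  row3 -= 3·row0 → [0,2,-6,-5]
  row2 -= 0·row1 → [0,0,-3,3]
  row3 -= -2·row1 → [0,0,0,1]
  row3 -= 0·row2 → [0,0,0,1]

L=[[1,0,0,0],[-1,1,0,0],[1,0,1,0],[3,-2,0,1]] U=[[-2,-3,2,-3],[0,-1,3,3],[0,0,-3,3],[0,0,0,1]]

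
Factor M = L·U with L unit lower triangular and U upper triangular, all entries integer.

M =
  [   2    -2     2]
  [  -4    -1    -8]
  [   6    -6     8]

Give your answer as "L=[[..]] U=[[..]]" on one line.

L=[[1,0,0],[-2,1,0],[3,0,1]] U=[[2,-2,2],[0,-5,-4],[0,0,2]]

  row1 -= -2·row0 → [0,-5,-4]
  row2 -= 3·row0 → [0,0,2]
  row2 -= 0·row1 → [0,0,2]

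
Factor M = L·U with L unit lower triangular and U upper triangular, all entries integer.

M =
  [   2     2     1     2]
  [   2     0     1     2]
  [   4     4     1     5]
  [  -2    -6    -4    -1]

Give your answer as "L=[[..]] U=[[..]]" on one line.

  row1 -= 1·row0 → [0,-2,0,0]
  row2 -= 2·row0 → [0,0,-1,1]
  row3 -= -1·row0 → [0,-4,-3,1]
  row2 -= 0·row1 → [0,0,-1,1]
  row3 -= 2·row1 → [0,0,-3,1]
  row3 -= 3·row2 → [0,0,0,-2]

L=[[1,0,0,0],[1,1,0,0],[2,0,1,0],[-1,2,3,1]] U=[[2,2,1,2],[0,-2,0,0],[0,0,-1,1],[0,0,0,-2]]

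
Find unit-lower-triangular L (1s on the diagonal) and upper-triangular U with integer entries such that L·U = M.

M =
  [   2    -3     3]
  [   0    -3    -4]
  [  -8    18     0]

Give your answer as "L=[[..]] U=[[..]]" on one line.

L=[[1,0,0],[0,1,0],[-4,-2,1]] U=[[2,-3,3],[0,-3,-4],[0,0,4]]

  r1 -= 0·r0 → [0,-3,-4]
  r2 -= -4·r0 → [0,6,12]
  r2 -= -2·r1 → [0,0,4]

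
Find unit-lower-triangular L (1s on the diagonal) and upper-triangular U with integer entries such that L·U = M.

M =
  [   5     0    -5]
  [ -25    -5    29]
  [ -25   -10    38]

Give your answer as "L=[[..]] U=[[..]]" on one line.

L=[[1,0,0],[-5,1,0],[-5,2,1]] U=[[5,0,-5],[0,-5,4],[0,0,5]]

  R1 -= -5·R0 → [0,-5,4]
  R2 -= -5·R0 → [0,-10,13]
  R2 -= 2·R1 → [0,0,5]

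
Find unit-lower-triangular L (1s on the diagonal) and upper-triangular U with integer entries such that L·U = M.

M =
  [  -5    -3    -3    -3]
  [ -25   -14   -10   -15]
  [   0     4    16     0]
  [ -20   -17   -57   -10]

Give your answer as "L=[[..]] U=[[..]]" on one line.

L=[[1,0,0,0],[5,1,0,0],[0,4,1,0],[4,-5,5,1]] U=[[-5,-3,-3,-3],[0,1,5,0],[0,0,-4,0],[0,0,0,2]]

  r1 -= 5·r0 → [0,1,5,0]
  r2 -= 0·r0 → [0,4,16,0]
  r3 -= 4·r0 → [0,-5,-45,2]
  r2 -= 4·r1 → [0,0,-4,0]
  r3 -= -5·r1 → [0,0,-20,2]
  r3 -= 5·r2 → [0,0,0,2]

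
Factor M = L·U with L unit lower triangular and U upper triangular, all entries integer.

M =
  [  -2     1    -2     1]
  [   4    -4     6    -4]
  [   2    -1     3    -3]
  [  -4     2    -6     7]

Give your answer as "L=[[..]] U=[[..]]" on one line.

L=[[1,0,0,0],[-2,1,0,0],[-1,0,1,0],[2,0,-2,1]] U=[[-2,1,-2,1],[0,-2,2,-2],[0,0,1,-2],[0,0,0,1]]

  r1 -= -2·r0 → [0,-2,2,-2]
  r2 -= -1·r0 → [0,0,1,-2]
  r3 -= 2·r0 → [0,0,-2,5]
  r2 -= 0·r1 → [0,0,1,-2]
  r3 -= 0·r1 → [0,0,-2,5]
  r3 -= -2·r2 → [0,0,0,1]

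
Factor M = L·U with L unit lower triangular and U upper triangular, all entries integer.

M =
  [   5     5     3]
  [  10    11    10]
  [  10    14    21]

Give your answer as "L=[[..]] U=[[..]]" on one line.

L=[[1,0,0],[2,1,0],[2,4,1]] U=[[5,5,3],[0,1,4],[0,0,-1]]

  row1 -= 2·row0 → [0,1,4]
  row2 -= 2·row0 → [0,4,15]
  row2 -= 4·row1 → [0,0,-1]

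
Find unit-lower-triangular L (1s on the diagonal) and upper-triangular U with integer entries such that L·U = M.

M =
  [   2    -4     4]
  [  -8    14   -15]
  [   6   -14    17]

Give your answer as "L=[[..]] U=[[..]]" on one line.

L=[[1,0,0],[-4,1,0],[3,1,1]] U=[[2,-4,4],[0,-2,1],[0,0,4]]

  R1 -= -4·R0 → [0,-2,1]
  R2 -= 3·R0 → [0,-2,5]
  R2 -= 1·R1 → [0,0,4]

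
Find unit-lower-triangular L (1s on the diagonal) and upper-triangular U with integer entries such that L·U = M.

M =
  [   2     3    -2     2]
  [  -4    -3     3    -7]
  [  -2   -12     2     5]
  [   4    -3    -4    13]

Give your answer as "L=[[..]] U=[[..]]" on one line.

  row1 -= -2·row0 → [0,3,-1,-3]
  row2 -= -1·row0 → [0,-9,0,7]
  row3 -= 2·row0 → [0,-9,0,9]
  row2 -= -3·row1 → [0,0,-3,-2]
  row3 -= -3·row1 → [0,0,-3,0]
  row3 -= 1·row2 → [0,0,0,2]

L=[[1,0,0,0],[-2,1,0,0],[-1,-3,1,0],[2,-3,1,1]] U=[[2,3,-2,2],[0,3,-1,-3],[0,0,-3,-2],[0,0,0,2]]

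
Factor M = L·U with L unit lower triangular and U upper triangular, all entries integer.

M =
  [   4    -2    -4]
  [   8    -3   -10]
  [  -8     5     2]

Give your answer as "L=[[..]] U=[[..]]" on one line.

L=[[1,0,0],[2,1,0],[-2,1,1]] U=[[4,-2,-4],[0,1,-2],[0,0,-4]]

  r1 -= 2·r0 → [0,1,-2]
  r2 -= -2·r0 → [0,1,-6]
  r2 -= 1·r1 → [0,0,-4]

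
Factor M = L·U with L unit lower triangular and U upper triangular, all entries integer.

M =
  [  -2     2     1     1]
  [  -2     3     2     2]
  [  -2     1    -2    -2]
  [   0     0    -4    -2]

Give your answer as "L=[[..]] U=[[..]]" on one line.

L=[[1,0,0,0],[1,1,0,0],[1,-1,1,0],[0,0,2,1]] U=[[-2,2,1,1],[0,1,1,1],[0,0,-2,-2],[0,0,0,2]]

  R1 -= 1·R0 → [0,1,1,1]
  R2 -= 1·R0 → [0,-1,-3,-3]
  R3 -= 0·R0 → [0,0,-4,-2]
  R2 -= -1·R1 → [0,0,-2,-2]
  R3 -= 0·R1 → [0,0,-4,-2]
  R3 -= 2·R2 → [0,0,0,2]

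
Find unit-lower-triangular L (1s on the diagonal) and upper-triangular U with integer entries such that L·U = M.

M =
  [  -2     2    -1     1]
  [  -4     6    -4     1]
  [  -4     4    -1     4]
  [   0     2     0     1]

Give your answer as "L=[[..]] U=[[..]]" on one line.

L=[[1,0,0,0],[2,1,0,0],[2,0,1,0],[0,1,2,1]] U=[[-2,2,-1,1],[0,2,-2,-1],[0,0,1,2],[0,0,0,-2]]

  r1 -= 2·r0 → [0,2,-2,-1]
  r2 -= 2·r0 → [0,0,1,2]
  r3 -= 0·r0 → [0,2,0,1]
  r2 -= 0·r1 → [0,0,1,2]
  r3 -= 1·r1 → [0,0,2,2]
  r3 -= 2·r2 → [0,0,0,-2]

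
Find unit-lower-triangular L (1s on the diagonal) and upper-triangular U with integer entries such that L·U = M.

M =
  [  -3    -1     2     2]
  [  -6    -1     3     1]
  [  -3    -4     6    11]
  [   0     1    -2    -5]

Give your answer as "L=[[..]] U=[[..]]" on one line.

  R1 -= 2·R0 → [0,1,-1,-3]
  R2 -= 1·R0 → [0,-3,4,9]
  R3 -= 0·R0 → [0,1,-2,-5]
  R2 -= -3·R1 → [0,0,1,0]
  R3 -= 1·R1 → [0,0,-1,-2]
  R3 -= -1·R2 → [0,0,0,-2]

L=[[1,0,0,0],[2,1,0,0],[1,-3,1,0],[0,1,-1,1]] U=[[-3,-1,2,2],[0,1,-1,-3],[0,0,1,0],[0,0,0,-2]]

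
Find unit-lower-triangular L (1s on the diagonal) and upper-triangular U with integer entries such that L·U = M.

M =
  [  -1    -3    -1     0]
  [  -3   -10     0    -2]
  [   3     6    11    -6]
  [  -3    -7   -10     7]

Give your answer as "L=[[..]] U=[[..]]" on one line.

  r1 -= 3·r0 → [0,-1,3,-2]
  r2 -= -3·r0 → [0,-3,8,-6]
  r3 -= 3·r0 → [0,2,-7,7]
  r2 -= 3·r1 → [0,0,-1,0]
  r3 -= -2·r1 → [0,0,-1,3]
  r3 -= 1·r2 → [0,0,0,3]

L=[[1,0,0,0],[3,1,0,0],[-3,3,1,0],[3,-2,1,1]] U=[[-1,-3,-1,0],[0,-1,3,-2],[0,0,-1,0],[0,0,0,3]]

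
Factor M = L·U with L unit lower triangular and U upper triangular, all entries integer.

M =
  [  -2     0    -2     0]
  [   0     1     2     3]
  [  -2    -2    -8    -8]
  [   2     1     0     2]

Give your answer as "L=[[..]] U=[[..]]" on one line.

  R1 -= 0·R0 → [0,1,2,3]
  R2 -= 1·R0 → [0,-2,-6,-8]
  R3 -= -1·R0 → [0,1,-2,2]
  R2 -= -2·R1 → [0,0,-2,-2]
  R3 -= 1·R1 → [0,0,-4,-1]
  R3 -= 2·R2 → [0,0,0,3]

L=[[1,0,0,0],[0,1,0,0],[1,-2,1,0],[-1,1,2,1]] U=[[-2,0,-2,0],[0,1,2,3],[0,0,-2,-2],[0,0,0,3]]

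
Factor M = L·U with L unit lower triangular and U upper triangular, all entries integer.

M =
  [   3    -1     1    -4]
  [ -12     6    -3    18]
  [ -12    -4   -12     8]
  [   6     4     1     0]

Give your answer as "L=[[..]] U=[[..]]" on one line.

  R1 -= -4·R0 → [0,2,1,2]
  R2 -= -4·R0 → [0,-8,-8,-8]
  R3 -= 2·R0 → [0,6,-1,8]
  R2 -= -4·R1 → [0,0,-4,0]
  R3 -= 3·R1 → [0,0,-4,2]
  R3 -= 1·R2 → [0,0,0,2]

L=[[1,0,0,0],[-4,1,0,0],[-4,-4,1,0],[2,3,1,1]] U=[[3,-1,1,-4],[0,2,1,2],[0,0,-4,0],[0,0,0,2]]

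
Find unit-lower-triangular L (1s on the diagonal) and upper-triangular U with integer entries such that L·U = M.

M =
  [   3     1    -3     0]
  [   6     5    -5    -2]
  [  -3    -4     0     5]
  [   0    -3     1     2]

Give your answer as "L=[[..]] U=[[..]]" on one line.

  row1 -= 2·row0 → [0,3,1,-2]
  row2 -= -1·row0 → [0,-3,-3,5]
  row3 -= 0·row0 → [0,-3,1,2]
  row2 -= -1·row1 → [0,0,-2,3]
  row3 -= -1·row1 → [0,0,2,0]
  row3 -= -1·row2 → [0,0,0,3]

L=[[1,0,0,0],[2,1,0,0],[-1,-1,1,0],[0,-1,-1,1]] U=[[3,1,-3,0],[0,3,1,-2],[0,0,-2,3],[0,0,0,3]]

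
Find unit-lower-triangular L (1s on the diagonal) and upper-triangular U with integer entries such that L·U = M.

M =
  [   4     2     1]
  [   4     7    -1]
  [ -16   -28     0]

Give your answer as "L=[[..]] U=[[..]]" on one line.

L=[[1,0,0],[1,1,0],[-4,-4,1]] U=[[4,2,1],[0,5,-2],[0,0,-4]]

  R1 -= 1·R0 → [0,5,-2]
  R2 -= -4·R0 → [0,-20,4]
  R2 -= -4·R1 → [0,0,-4]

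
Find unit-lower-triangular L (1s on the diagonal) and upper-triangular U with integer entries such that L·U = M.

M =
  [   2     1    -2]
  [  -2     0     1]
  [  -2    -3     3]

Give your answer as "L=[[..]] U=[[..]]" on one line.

  row1 -= -1·row0 → [0,1,-1]
  row2 -= -1·row0 → [0,-2,1]
  row2 -= -2·row1 → [0,0,-1]

L=[[1,0,0],[-1,1,0],[-1,-2,1]] U=[[2,1,-2],[0,1,-1],[0,0,-1]]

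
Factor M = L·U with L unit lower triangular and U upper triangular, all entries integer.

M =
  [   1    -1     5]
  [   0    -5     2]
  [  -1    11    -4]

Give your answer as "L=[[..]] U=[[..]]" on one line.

  R1 -= 0·R0 → [0,-5,2]
  R2 -= -1·R0 → [0,10,1]
  R2 -= -2·R1 → [0,0,5]

L=[[1,0,0],[0,1,0],[-1,-2,1]] U=[[1,-1,5],[0,-5,2],[0,0,5]]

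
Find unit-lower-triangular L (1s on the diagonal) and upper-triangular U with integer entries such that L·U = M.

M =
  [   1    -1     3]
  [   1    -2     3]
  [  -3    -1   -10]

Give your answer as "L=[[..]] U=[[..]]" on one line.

L=[[1,0,0],[1,1,0],[-3,4,1]] U=[[1,-1,3],[0,-1,0],[0,0,-1]]

  r1 -= 1·r0 → [0,-1,0]
  r2 -= -3·r0 → [0,-4,-1]
  r2 -= 4·r1 → [0,0,-1]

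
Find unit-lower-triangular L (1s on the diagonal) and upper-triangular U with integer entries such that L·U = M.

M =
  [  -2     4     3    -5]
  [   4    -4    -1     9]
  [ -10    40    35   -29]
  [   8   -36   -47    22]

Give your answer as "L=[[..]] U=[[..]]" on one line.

  r1 -= -2·r0 → [0,4,5,-1]
  r2 -= 5·r0 → [0,20,20,-4]
  r3 -= -4·r0 → [0,-20,-35,2]
  r2 -= 5·r1 → [0,0,-5,1]
  r3 -= -5·r1 → [0,0,-10,-3]
  r3 -= 2·r2 → [0,0,0,-5]

L=[[1,0,0,0],[-2,1,0,0],[5,5,1,0],[-4,-5,2,1]] U=[[-2,4,3,-5],[0,4,5,-1],[0,0,-5,1],[0,0,0,-5]]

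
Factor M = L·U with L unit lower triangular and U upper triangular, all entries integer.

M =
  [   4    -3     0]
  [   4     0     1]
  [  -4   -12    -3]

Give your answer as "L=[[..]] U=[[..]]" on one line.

L=[[1,0,0],[1,1,0],[-1,-5,1]] U=[[4,-3,0],[0,3,1],[0,0,2]]

  row1 -= 1·row0 → [0,3,1]
  row2 -= -1·row0 → [0,-15,-3]
  row2 -= -5·row1 → [0,0,2]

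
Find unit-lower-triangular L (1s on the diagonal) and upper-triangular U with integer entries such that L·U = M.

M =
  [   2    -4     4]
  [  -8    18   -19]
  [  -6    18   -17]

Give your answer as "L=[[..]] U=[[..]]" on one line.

  r1 -= -4·r0 → [0,2,-3]
  r2 -= -3·r0 → [0,6,-5]
  r2 -= 3·r1 → [0,0,4]

L=[[1,0,0],[-4,1,0],[-3,3,1]] U=[[2,-4,4],[0,2,-3],[0,0,4]]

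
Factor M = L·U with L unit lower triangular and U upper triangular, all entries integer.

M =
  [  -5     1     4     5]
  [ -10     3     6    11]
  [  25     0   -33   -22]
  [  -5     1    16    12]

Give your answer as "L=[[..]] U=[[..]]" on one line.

  R1 -= 2·R0 → [0,1,-2,1]
  R2 -= -5·R0 → [0,5,-13,3]
  R3 -= 1·R0 → [0,0,12,7]
  R2 -= 5·R1 → [0,0,-3,-2]
  R3 -= 0·R1 → [0,0,12,7]
  R3 -= -4·R2 → [0,0,0,-1]

L=[[1,0,0,0],[2,1,0,0],[-5,5,1,0],[1,0,-4,1]] U=[[-5,1,4,5],[0,1,-2,1],[0,0,-3,-2],[0,0,0,-1]]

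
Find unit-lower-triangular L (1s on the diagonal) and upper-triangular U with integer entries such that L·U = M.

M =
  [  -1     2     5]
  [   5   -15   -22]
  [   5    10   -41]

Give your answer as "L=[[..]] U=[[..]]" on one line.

  R1 -= -5·R0 → [0,-5,3]
  R2 -= -5·R0 → [0,20,-16]
  R2 -= -4·R1 → [0,0,-4]

L=[[1,0,0],[-5,1,0],[-5,-4,1]] U=[[-1,2,5],[0,-5,3],[0,0,-4]]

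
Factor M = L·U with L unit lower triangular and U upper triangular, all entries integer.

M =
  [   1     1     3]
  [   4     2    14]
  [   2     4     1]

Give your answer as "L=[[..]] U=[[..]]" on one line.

L=[[1,0,0],[4,1,0],[2,-1,1]] U=[[1,1,3],[0,-2,2],[0,0,-3]]

  r1 -= 4·r0 → [0,-2,2]
  r2 -= 2·r0 → [0,2,-5]
  r2 -= -1·r1 → [0,0,-3]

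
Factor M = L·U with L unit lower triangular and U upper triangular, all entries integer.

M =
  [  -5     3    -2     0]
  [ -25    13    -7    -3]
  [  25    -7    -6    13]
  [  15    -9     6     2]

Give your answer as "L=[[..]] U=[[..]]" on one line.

  row1 -= 5·row0 → [0,-2,3,-3]
  row2 -= -5·row0 → [0,8,-16,13]
  row3 -= -3·row0 → [0,0,0,2]
  row2 -= -4·row1 → [0,0,-4,1]
  row3 -= 0·row1 → [0,0,0,2]
  row3 -= 0·row2 → [0,0,0,2]

L=[[1,0,0,0],[5,1,0,0],[-5,-4,1,0],[-3,0,0,1]] U=[[-5,3,-2,0],[0,-2,3,-3],[0,0,-4,1],[0,0,0,2]]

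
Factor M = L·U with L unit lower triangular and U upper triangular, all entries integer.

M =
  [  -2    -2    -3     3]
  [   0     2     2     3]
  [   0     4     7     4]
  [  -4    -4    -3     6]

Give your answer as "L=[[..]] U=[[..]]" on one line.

L=[[1,0,0,0],[0,1,0,0],[0,2,1,0],[2,0,1,1]] U=[[-2,-2,-3,3],[0,2,2,3],[0,0,3,-2],[0,0,0,2]]

  r1 -= 0·r0 → [0,2,2,3]
  r2 -= 0·r0 → [0,4,7,4]
  r3 -= 2·r0 → [0,0,3,0]
  r2 -= 2·r1 → [0,0,3,-2]
  r3 -= 0·r1 → [0,0,3,0]
  r3 -= 1·r2 → [0,0,0,2]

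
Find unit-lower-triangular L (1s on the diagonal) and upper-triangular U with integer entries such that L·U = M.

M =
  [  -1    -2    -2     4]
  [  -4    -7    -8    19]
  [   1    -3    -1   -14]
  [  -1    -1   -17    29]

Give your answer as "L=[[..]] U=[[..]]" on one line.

  r1 -= 4·r0 → [0,1,0,3]
  r2 -= -1·r0 → [0,-5,-3,-10]
  r3 -= 1·r0 → [0,1,-15,25]
  r2 -= -5·r1 → [0,0,-3,5]
  r3 -= 1·r1 → [0,0,-15,22]
  r3 -= 5·r2 → [0,0,0,-3]

L=[[1,0,0,0],[4,1,0,0],[-1,-5,1,0],[1,1,5,1]] U=[[-1,-2,-2,4],[0,1,0,3],[0,0,-3,5],[0,0,0,-3]]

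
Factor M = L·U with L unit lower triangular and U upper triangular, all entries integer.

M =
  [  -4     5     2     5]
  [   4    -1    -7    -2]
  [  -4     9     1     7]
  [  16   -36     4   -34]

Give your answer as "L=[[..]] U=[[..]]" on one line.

L=[[1,0,0,0],[-1,1,0,0],[1,1,1,0],[-4,-4,-2,1]] U=[[-4,5,2,5],[0,4,-5,3],[0,0,4,-1],[0,0,0,-4]]

  row1 -= -1·row0 → [0,4,-5,3]
  row2 -= 1·row0 → [0,4,-1,2]
  row3 -= -4·row0 → [0,-16,12,-14]
  row2 -= 1·row1 → [0,0,4,-1]
  row3 -= -4·row1 → [0,0,-8,-2]
  row3 -= -2·row2 → [0,0,0,-4]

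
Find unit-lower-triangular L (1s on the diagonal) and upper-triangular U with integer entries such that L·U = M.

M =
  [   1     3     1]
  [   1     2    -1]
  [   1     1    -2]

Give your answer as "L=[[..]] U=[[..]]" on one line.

L=[[1,0,0],[1,1,0],[1,2,1]] U=[[1,3,1],[0,-1,-2],[0,0,1]]

  row1 -= 1·row0 → [0,-1,-2]
  row2 -= 1·row0 → [0,-2,-3]
  row2 -= 2·row1 → [0,0,1]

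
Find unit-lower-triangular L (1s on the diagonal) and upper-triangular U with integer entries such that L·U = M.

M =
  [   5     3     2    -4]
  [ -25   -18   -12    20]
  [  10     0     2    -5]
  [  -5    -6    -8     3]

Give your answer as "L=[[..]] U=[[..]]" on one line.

L=[[1,0,0,0],[-5,1,0,0],[2,2,1,0],[-1,1,-2,1]] U=[[5,3,2,-4],[0,-3,-2,0],[0,0,2,3],[0,0,0,5]]

  R1 -= -5·R0 → [0,-3,-2,0]
  R2 -= 2·R0 → [0,-6,-2,3]
  R3 -= -1·R0 → [0,-3,-6,-1]
  R2 -= 2·R1 → [0,0,2,3]
  R3 -= 1·R1 → [0,0,-4,-1]
  R3 -= -2·R2 → [0,0,0,5]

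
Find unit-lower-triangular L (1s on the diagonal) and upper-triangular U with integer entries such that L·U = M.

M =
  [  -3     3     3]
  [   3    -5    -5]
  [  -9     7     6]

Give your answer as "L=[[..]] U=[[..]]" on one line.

L=[[1,0,0],[-1,1,0],[3,1,1]] U=[[-3,3,3],[0,-2,-2],[0,0,-1]]

  row1 -= -1·row0 → [0,-2,-2]
  row2 -= 3·row0 → [0,-2,-3]
  row2 -= 1·row1 → [0,0,-1]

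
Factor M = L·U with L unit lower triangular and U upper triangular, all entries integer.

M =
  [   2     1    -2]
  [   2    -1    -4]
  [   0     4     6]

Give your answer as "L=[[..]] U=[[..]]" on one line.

  row1 -= 1·row0 → [0,-2,-2]
  row2 -= 0·row0 → [0,4,6]
  row2 -= -2·row1 → [0,0,2]

L=[[1,0,0],[1,1,0],[0,-2,1]] U=[[2,1,-2],[0,-2,-2],[0,0,2]]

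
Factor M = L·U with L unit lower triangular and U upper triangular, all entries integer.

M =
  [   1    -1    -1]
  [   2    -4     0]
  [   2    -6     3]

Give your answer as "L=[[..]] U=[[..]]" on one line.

L=[[1,0,0],[2,1,0],[2,2,1]] U=[[1,-1,-1],[0,-2,2],[0,0,1]]

  r1 -= 2·r0 → [0,-2,2]
  r2 -= 2·r0 → [0,-4,5]
  r2 -= 2·r1 → [0,0,1]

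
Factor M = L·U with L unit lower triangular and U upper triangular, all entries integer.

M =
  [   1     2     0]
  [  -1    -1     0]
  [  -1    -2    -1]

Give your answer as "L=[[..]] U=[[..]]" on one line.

L=[[1,0,0],[-1,1,0],[-1,0,1]] U=[[1,2,0],[0,1,0],[0,0,-1]]

  R1 -= -1·R0 → [0,1,0]
  R2 -= -1·R0 → [0,0,-1]
  R2 -= 0·R1 → [0,0,-1]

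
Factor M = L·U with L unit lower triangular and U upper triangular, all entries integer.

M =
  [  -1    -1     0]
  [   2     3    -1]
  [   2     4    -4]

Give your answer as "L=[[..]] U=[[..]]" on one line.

L=[[1,0,0],[-2,1,0],[-2,2,1]] U=[[-1,-1,0],[0,1,-1],[0,0,-2]]

  R1 -= -2·R0 → [0,1,-1]
  R2 -= -2·R0 → [0,2,-4]
  R2 -= 2·R1 → [0,0,-2]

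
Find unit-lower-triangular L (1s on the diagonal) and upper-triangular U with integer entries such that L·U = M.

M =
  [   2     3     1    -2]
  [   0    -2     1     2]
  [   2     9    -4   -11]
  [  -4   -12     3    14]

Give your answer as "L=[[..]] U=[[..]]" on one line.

  row1 -= 0·row0 → [0,-2,1,2]
  row2 -= 1·row0 → [0,6,-5,-9]
  row3 -= -2·row0 → [0,-6,5,10]
  row2 -= -3·row1 → [0,0,-2,-3]
  row3 -= 3·row1 → [0,0,2,4]
  row3 -= -1·row2 → [0,0,0,1]

L=[[1,0,0,0],[0,1,0,0],[1,-3,1,0],[-2,3,-1,1]] U=[[2,3,1,-2],[0,-2,1,2],[0,0,-2,-3],[0,0,0,1]]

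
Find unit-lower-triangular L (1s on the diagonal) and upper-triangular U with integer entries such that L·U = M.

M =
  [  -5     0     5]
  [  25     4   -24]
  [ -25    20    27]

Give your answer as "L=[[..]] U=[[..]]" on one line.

L=[[1,0,0],[-5,1,0],[5,5,1]] U=[[-5,0,5],[0,4,1],[0,0,-3]]

  row1 -= -5·row0 → [0,4,1]
  row2 -= 5·row0 → [0,20,2]
  row2 -= 5·row1 → [0,0,-3]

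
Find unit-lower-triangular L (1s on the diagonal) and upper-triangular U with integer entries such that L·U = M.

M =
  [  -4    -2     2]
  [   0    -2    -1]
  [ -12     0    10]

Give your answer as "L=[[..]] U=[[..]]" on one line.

L=[[1,0,0],[0,1,0],[3,-3,1]] U=[[-4,-2,2],[0,-2,-1],[0,0,1]]

  row1 -= 0·row0 → [0,-2,-1]
  row2 -= 3·row0 → [0,6,4]
  row2 -= -3·row1 → [0,0,1]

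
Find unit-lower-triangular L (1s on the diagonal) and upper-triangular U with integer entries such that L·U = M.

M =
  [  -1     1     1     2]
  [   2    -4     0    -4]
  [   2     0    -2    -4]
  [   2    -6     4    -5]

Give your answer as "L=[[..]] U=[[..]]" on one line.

  R1 -= -2·R0 → [0,-2,2,0]
  R2 -= -2·R0 → [0,2,0,0]
  R3 -= -2·R0 → [0,-4,6,-1]
  R2 -= -1·R1 → [0,0,2,0]
  R3 -= 2·R1 → [0,0,2,-1]
  R3 -= 1·R2 → [0,0,0,-1]

L=[[1,0,0,0],[-2,1,0,0],[-2,-1,1,0],[-2,2,1,1]] U=[[-1,1,1,2],[0,-2,2,0],[0,0,2,0],[0,0,0,-1]]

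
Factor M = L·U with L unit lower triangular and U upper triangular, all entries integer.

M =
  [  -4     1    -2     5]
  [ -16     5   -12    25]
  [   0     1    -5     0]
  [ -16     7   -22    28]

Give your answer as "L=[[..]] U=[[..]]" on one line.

L=[[1,0,0,0],[4,1,0,0],[0,1,1,0],[4,3,2,1]] U=[[-4,1,-2,5],[0,1,-4,5],[0,0,-1,-5],[0,0,0,3]]

  r1 -= 4·r0 → [0,1,-4,5]
  r2 -= 0·r0 → [0,1,-5,0]
  r3 -= 4·r0 → [0,3,-14,8]
  r2 -= 1·r1 → [0,0,-1,-5]
  r3 -= 3·r1 → [0,0,-2,-7]
  r3 -= 2·r2 → [0,0,0,3]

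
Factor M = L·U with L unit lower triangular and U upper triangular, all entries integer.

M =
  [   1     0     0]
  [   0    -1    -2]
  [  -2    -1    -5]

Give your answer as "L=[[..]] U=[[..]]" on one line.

L=[[1,0,0],[0,1,0],[-2,1,1]] U=[[1,0,0],[0,-1,-2],[0,0,-3]]

  r1 -= 0·r0 → [0,-1,-2]
  r2 -= -2·r0 → [0,-1,-5]
  r2 -= 1·r1 → [0,0,-3]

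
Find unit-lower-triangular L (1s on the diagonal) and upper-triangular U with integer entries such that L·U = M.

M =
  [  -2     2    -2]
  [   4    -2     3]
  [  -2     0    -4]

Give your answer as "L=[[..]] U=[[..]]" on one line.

  row1 -= -2·row0 → [0,2,-1]
  row2 -= 1·row0 → [0,-2,-2]
  row2 -= -1·row1 → [0,0,-3]

L=[[1,0,0],[-2,1,0],[1,-1,1]] U=[[-2,2,-2],[0,2,-1],[0,0,-3]]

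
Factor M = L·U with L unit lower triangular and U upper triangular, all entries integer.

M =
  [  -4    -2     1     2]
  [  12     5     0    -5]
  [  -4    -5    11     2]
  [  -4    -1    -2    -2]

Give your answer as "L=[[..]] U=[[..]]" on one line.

  row1 -= -3·row0 → [0,-1,3,1]
  row2 -= 1·row0 → [0,-3,10,0]
  row3 -= 1·row0 → [0,1,-3,-4]
  row2 -= 3·row1 → [0,0,1,-3]
  row3 -= -1·row1 → [0,0,0,-3]
  row3 -= 0·row2 → [0,0,0,-3]

L=[[1,0,0,0],[-3,1,0,0],[1,3,1,0],[1,-1,0,1]] U=[[-4,-2,1,2],[0,-1,3,1],[0,0,1,-3],[0,0,0,-3]]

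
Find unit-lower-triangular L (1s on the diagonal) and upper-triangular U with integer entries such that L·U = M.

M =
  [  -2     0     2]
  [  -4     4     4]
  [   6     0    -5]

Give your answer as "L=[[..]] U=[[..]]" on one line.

  R1 -= 2·R0 → [0,4,0]
  R2 -= -3·R0 → [0,0,1]
  R2 -= 0·R1 → [0,0,1]

L=[[1,0,0],[2,1,0],[-3,0,1]] U=[[-2,0,2],[0,4,0],[0,0,1]]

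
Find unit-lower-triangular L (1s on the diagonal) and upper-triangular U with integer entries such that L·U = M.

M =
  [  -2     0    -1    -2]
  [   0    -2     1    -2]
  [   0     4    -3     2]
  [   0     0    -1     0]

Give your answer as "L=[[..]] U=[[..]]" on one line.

L=[[1,0,0,0],[0,1,0,0],[0,-2,1,0],[0,0,1,1]] U=[[-2,0,-1,-2],[0,-2,1,-2],[0,0,-1,-2],[0,0,0,2]]

  row1 -= 0·row0 → [0,-2,1,-2]
  row2 -= 0·row0 → [0,4,-3,2]
  row3 -= 0·row0 → [0,0,-1,0]
  row2 -= -2·row1 → [0,0,-1,-2]
  row3 -= 0·row1 → [0,0,-1,0]
  row3 -= 1·row2 → [0,0,0,2]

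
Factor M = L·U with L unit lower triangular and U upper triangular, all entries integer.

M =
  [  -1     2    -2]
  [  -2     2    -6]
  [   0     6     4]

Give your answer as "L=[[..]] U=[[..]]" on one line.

L=[[1,0,0],[2,1,0],[0,-3,1]] U=[[-1,2,-2],[0,-2,-2],[0,0,-2]]

  r1 -= 2·r0 → [0,-2,-2]
  r2 -= 0·r0 → [0,6,4]
  r2 -= -3·r1 → [0,0,-2]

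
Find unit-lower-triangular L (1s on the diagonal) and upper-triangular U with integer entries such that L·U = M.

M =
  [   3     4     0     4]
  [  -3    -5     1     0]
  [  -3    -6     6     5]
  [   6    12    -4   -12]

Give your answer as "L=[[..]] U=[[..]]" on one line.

  row1 -= -1·row0 → [0,-1,1,4]
  row2 -= -1·row0 → [0,-2,6,9]
  row3 -= 2·row0 → [0,4,-4,-20]
  row2 -= 2·row1 → [0,0,4,1]
  row3 -= -4·row1 → [0,0,0,-4]
  row3 -= 0·row2 → [0,0,0,-4]

L=[[1,0,0,0],[-1,1,0,0],[-1,2,1,0],[2,-4,0,1]] U=[[3,4,0,4],[0,-1,1,4],[0,0,4,1],[0,0,0,-4]]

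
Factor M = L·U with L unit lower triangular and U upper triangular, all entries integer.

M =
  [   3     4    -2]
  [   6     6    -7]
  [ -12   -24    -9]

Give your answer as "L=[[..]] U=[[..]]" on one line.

L=[[1,0,0],[2,1,0],[-4,4,1]] U=[[3,4,-2],[0,-2,-3],[0,0,-5]]

  r1 -= 2·r0 → [0,-2,-3]
  r2 -= -4·r0 → [0,-8,-17]
  r2 -= 4·r1 → [0,0,-5]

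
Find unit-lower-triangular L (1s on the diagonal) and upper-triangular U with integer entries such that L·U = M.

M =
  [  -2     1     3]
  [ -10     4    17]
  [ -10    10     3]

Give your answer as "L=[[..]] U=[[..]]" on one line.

L=[[1,0,0],[5,1,0],[5,-5,1]] U=[[-2,1,3],[0,-1,2],[0,0,-2]]

  R1 -= 5·R0 → [0,-1,2]
  R2 -= 5·R0 → [0,5,-12]
  R2 -= -5·R1 → [0,0,-2]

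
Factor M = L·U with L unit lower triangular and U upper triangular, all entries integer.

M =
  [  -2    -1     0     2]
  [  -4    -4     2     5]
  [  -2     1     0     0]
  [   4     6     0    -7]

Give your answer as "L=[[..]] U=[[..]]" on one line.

  row1 -= 2·row0 → [0,-2,2,1]
  row2 -= 1·row0 → [0,2,0,-2]
  row3 -= -2·row0 → [0,4,0,-3]
  row2 -= -1·row1 → [0,0,2,-1]
  row3 -= -2·row1 → [0,0,4,-1]
  row3 -= 2·row2 → [0,0,0,1]

L=[[1,0,0,0],[2,1,0,0],[1,-1,1,0],[-2,-2,2,1]] U=[[-2,-1,0,2],[0,-2,2,1],[0,0,2,-1],[0,0,0,1]]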